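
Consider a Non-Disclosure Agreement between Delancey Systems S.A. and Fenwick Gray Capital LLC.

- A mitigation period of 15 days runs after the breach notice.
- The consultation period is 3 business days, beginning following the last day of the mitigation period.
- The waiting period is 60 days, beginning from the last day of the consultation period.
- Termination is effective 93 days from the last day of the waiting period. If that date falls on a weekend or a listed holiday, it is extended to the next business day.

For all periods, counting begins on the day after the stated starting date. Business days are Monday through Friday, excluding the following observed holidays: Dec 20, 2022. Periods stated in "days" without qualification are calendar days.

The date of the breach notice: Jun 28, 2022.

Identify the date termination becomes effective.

Dec 19, 2022

Adding 15 calendar days to Jun 28, 2022 gives Jul 13, 2022, which is the last day of the mitigation period.
The last day of the consultation period: counting 3 business days from Wednesday, Jul 13, 2022 (Jul 14, Jul 15, Jul 18, skipping weekends) reaches Monday, Jul 18, 2022.
The last day of the waiting period: Jul 18, 2022 + 60 days = Sep 16, 2022.
The date termination becomes effective: 93 calendar days after Sep 16, 2022 is Dec 18, 2022. That falls on a Sunday, so it rolls to the next business day, Monday, Dec 19, 2022.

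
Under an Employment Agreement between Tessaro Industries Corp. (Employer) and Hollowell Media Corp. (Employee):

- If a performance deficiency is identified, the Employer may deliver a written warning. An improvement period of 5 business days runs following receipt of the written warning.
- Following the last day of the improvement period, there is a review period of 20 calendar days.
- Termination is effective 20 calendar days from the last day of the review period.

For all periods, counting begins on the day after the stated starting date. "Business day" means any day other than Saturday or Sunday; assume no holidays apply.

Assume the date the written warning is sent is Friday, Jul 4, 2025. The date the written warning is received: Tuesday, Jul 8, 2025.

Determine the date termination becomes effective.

The last day of the improvement period: 5 business days after Tuesday, Jul 8, 2025, skipping weekends — Jul 9, Jul 10, Jul 11, Jul 14, Jul 15 — lands on Tuesday, Jul 15, 2025.
The last day of the review period: Jul 15, 2025 + 20 days = Aug 4, 2025.
The date termination becomes effective: 20 calendar days after Aug 4, 2025 is Aug 24, 2025.

Aug 24, 2025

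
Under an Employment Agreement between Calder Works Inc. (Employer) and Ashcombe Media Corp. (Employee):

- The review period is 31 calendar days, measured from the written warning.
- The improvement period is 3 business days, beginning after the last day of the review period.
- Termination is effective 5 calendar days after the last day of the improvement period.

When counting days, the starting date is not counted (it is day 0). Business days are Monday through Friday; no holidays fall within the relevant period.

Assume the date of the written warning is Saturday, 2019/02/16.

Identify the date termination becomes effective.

The last day of the review period: 2019/02/16 + 31 days = 2019/03/19.
The last day of the improvement period: counting 3 business days from Tuesday, 2019/03/19 (Mar 20, Mar 21, Mar 22, skipping weekends) reaches Friday, 2019/03/22.
The date termination becomes effective: 2019/03/22 + 5 days = 2019/03/27.

2019/03/27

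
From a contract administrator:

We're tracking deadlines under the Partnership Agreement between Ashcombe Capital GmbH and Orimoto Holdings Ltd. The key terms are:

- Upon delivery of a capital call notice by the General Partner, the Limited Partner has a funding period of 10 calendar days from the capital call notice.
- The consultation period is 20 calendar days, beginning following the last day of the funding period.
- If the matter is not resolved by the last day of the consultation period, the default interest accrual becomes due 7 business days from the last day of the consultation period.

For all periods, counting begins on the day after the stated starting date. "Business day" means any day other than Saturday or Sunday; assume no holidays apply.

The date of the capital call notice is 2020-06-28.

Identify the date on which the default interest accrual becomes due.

2020-08-06

Adding 10 calendar days to 2020-06-28 gives 2020-07-08, which is the last day of the funding period.
The last day of the consultation period: 20 calendar days after 2020-07-08 is 2020-07-28.
The date on which the default interest accrual becomes due: 7 business days after Tuesday, 2020-07-28, skipping weekends — Jul 29, Jul 30, Jul 31, Aug 3, Aug 4, Aug 5, Aug 6 — lands on Thursday, 2020-08-06.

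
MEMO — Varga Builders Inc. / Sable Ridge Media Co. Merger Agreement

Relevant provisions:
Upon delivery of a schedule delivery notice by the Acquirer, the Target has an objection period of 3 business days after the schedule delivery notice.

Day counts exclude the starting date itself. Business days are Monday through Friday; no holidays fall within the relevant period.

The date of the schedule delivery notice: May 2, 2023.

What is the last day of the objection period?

May 5, 2023

The last day of the objection period: counting 3 business days from Tuesday, May 2, 2023 (May 3, May 4, May 5, skipping weekends) reaches Friday, May 5, 2023.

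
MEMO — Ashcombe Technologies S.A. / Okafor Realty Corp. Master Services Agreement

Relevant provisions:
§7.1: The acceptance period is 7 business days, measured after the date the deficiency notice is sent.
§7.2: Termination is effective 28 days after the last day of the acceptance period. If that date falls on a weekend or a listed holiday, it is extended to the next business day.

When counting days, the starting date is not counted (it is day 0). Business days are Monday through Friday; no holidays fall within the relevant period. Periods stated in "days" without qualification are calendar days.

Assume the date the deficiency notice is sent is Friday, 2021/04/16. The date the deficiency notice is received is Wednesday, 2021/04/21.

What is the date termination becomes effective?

2021/05/25

The last day of the acceptance period: 7 business days after Friday, 2021/04/16, skipping weekends — Apr 19, Apr 20, Apr 21, Apr 22, Apr 23, Apr 26, Apr 27 — lands on Tuesday, 2021/04/27.
The date termination becomes effective: 2021/04/27 + 28 days = 2021/05/25. 2021/05/25 is a Tuesday, so no roll-forward applies.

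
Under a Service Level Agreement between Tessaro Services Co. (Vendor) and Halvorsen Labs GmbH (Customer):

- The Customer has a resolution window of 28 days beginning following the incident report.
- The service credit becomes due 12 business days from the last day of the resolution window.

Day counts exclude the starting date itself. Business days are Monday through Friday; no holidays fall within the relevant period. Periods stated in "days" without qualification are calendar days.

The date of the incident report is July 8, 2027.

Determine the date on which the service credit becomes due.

August 23, 2027

The last day of the resolution window: July 8, 2027 + 28 days = August 5, 2027.
The date on which the service credit becomes due: 12 business days after Thursday, August 5, 2027, skipping weekends — Aug 6, Aug 9, Aug 10, Aug 11, …, Aug 19, Aug 20, Aug 23 — lands on Monday, August 23, 2027.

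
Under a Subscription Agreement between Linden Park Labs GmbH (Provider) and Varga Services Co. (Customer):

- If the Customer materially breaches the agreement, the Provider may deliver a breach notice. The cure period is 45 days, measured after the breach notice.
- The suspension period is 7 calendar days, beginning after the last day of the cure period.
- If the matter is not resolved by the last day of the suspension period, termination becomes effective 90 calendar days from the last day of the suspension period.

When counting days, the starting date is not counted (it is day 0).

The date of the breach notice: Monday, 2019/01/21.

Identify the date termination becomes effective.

The last day of the cure period: 45 calendar days after 2019/01/21 is 2019/03/07.
The last day of the suspension period: 7 calendar days after 2019/03/07 is 2019/03/14.
Adding 90 calendar days to 2019/03/14 gives 2019/06/12, which is the date termination becomes effective.

2019/06/12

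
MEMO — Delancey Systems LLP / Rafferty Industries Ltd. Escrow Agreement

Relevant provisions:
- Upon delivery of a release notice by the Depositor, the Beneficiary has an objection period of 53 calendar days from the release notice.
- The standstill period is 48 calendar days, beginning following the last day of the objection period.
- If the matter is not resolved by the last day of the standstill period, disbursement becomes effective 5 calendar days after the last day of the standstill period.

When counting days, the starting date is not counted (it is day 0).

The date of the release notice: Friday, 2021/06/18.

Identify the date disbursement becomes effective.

2021/10/02

The last day of the objection period: 2021/06/18 + 53 days = 2021/08/10.
Adding 48 calendar days to 2021/08/10 gives 2021/09/27, which is the last day of the standstill period.
Adding 5 calendar days to 2021/09/27 gives 2021/10/02, which is the date disbursement becomes effective.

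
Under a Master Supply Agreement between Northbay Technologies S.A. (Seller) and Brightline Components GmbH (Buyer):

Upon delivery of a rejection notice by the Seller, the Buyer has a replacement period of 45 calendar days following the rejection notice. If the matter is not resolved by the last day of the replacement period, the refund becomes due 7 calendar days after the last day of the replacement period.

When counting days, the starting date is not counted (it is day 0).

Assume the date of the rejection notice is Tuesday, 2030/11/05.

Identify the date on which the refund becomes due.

2030/12/27

The last day of the replacement period: 45 calendar days after 2030/11/05 is 2030/12/20.
Adding 7 calendar days to 2030/12/20 gives 2030/12/27, which is the date on which the refund becomes due.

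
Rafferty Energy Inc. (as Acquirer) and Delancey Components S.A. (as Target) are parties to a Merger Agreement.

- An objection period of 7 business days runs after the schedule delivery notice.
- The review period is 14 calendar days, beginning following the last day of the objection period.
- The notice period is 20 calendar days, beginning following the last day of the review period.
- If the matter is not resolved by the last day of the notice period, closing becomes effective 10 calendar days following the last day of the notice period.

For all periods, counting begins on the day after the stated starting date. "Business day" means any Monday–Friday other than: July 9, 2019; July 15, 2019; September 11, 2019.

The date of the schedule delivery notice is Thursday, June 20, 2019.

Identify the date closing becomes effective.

August 14, 2019

The last day of the objection period: counting 7 business days from Thursday, June 20, 2019 (Jun 21, Jun 24, Jun 25, Jun 26, Jun 27, Jun 28, Jul 1, skipping weekends) reaches Monday, July 1, 2019.
Adding 14 calendar days to July 1, 2019 gives July 15, 2019, which is the last day of the review period.
Adding 20 calendar days to July 15, 2019 gives August 4, 2019, which is the last day of the notice period.
The date closing becomes effective: 10 calendar days after August 4, 2019 is August 14, 2019.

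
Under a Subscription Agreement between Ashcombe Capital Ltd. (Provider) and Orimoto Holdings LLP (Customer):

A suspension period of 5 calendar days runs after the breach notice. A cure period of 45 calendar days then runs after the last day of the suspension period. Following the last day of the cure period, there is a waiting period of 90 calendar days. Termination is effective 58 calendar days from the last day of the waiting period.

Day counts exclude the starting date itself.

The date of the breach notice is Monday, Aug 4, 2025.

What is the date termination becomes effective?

The last day of the suspension period: Aug 4, 2025 + 5 days = Aug 9, 2025.
Adding 45 calendar days to Aug 9, 2025 gives Sep 23, 2025, which is the last day of the cure period.
The last day of the waiting period: 90 calendar days after Sep 23, 2025 is Dec 22, 2025.
Adding 58 calendar days to Dec 22, 2025 gives Feb 18, 2026, which is the date termination becomes effective.

Feb 18, 2026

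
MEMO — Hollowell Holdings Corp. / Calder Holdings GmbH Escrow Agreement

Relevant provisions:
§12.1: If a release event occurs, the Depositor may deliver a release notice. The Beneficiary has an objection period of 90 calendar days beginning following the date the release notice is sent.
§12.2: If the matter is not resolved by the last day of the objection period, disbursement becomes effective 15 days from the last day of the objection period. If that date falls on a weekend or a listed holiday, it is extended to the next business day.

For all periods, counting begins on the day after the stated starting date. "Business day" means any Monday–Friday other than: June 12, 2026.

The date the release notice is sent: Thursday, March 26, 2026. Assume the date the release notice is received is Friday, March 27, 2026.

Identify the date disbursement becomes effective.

The last day of the objection period: March 26, 2026 + 90 days = June 24, 2026.
Adding 15 calendar days to June 24, 2026 gives July 9, 2026, which is the date disbursement becomes effective. July 9, 2026 is a Thursday and is not a listed holiday, so no roll-forward applies.

July 9, 2026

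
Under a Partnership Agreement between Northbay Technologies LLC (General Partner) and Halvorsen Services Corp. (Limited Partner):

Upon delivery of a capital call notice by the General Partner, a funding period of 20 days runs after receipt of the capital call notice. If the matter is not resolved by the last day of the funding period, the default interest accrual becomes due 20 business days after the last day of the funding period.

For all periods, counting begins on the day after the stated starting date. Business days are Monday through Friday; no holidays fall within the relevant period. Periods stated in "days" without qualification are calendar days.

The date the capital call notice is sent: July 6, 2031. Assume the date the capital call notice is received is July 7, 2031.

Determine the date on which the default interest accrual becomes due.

August 22, 2031

Adding 20 calendar days to July 7, 2031 gives July 27, 2031, which is the last day of the funding period.
The date on which the default interest accrual becomes due: 20 business days after Sunday, July 27, 2031, skipping weekends — Jul 28, Jul 29, Jul 30, Jul 31, …, Aug 20, Aug 21, Aug 22 — lands on Friday, August 22, 2031.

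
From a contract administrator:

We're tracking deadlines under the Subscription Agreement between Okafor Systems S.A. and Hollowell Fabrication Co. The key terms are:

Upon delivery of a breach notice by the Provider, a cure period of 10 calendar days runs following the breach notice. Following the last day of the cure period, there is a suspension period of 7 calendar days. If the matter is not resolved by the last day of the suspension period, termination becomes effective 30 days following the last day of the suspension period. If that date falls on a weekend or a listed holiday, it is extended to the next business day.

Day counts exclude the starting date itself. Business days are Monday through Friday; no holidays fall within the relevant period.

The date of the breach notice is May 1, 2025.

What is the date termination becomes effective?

June 17, 2025

The last day of the cure period: 10 calendar days after May 1, 2025 is May 11, 2025.
Adding 7 calendar days to May 11, 2025 gives May 18, 2025, which is the last day of the suspension period.
Adding 30 calendar days to May 18, 2025 gives June 17, 2025, which is the date termination becomes effective. June 17, 2025 is a Tuesday, so no roll-forward applies.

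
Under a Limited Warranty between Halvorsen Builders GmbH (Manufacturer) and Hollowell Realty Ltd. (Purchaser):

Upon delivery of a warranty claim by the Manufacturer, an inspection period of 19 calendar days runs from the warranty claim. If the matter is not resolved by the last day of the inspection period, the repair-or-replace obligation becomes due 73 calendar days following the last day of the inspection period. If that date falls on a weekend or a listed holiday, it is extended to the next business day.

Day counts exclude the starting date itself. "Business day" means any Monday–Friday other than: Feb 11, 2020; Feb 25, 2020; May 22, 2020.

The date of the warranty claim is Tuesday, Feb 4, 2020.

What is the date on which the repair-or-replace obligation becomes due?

The last day of the inspection period: 19 calendar days after Feb 4, 2020 is Feb 23, 2020.
The date on which the repair-or-replace obligation becomes due: 73 calendar days after Feb 23, 2020 is May 6, 2020. May 6, 2020 is a Wednesday and is not a listed holiday, so no roll-forward applies.

May 6, 2020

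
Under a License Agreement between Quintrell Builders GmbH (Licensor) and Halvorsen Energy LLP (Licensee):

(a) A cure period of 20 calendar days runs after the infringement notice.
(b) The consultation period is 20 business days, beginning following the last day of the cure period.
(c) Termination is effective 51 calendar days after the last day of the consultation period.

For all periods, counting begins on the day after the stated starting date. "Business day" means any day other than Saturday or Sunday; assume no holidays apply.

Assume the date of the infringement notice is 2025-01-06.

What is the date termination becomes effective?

The last day of the cure period: 20 calendar days after 2025-01-06 is 2025-01-26.
The last day of the consultation period: 20 business days after Sunday, 2025-01-26, skipping weekends — Jan 27, Jan 28, Jan 29, Jan 30, …, Feb 19, Feb 20, Feb 21 — lands on Friday, 2025-02-21.
Adding 51 calendar days to 2025-02-21 gives 2025-04-13, which is the date termination becomes effective.

2025-04-13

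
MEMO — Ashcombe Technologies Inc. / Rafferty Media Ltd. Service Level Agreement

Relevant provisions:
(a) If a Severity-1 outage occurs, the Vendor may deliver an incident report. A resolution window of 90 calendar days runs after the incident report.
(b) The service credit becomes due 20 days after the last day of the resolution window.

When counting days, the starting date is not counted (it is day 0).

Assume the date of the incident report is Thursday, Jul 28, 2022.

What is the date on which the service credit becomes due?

The last day of the resolution window: 90 calendar days after Jul 28, 2022 is Oct 26, 2022.
The date on which the service credit becomes due: Oct 26, 2022 + 20 days = Nov 15, 2022.

Nov 15, 2022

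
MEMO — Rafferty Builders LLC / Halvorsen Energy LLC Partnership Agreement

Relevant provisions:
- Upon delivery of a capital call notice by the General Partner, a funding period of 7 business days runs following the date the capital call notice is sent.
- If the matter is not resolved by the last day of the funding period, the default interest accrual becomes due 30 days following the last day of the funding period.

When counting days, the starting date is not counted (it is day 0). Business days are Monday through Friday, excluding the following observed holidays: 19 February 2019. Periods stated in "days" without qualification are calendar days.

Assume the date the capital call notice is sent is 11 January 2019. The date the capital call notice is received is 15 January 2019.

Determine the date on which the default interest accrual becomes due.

21 February 2019

From Friday, 11 January 2019, 7 business days (Jan 14, Jan 15, Jan 16, Jan 17, Jan 18, Jan 21, Jan 22, skipping weekends) brings us to Tuesday, 22 January 2019, which is the last day of the funding period.
The date on which the default interest accrual becomes due: 22 January 2019 + 30 days = 21 February 2019.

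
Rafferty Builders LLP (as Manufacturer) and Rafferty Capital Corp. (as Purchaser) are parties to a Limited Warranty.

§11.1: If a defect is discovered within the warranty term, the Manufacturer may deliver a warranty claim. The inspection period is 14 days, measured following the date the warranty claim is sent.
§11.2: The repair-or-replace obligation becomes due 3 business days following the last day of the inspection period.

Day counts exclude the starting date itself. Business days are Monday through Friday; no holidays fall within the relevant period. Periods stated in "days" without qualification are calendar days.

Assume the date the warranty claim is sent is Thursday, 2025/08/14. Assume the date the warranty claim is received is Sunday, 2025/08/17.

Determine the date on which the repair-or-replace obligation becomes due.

The last day of the inspection period: 14 calendar days after 2025/08/14 is 2025/08/28.
The date on which the repair-or-replace obligation becomes due: 3 business days after Thursday, 2025/08/28, skipping weekends — Aug 29, Sep 1, Sep 2 — lands on Tuesday, 2025/09/02.

2025/09/02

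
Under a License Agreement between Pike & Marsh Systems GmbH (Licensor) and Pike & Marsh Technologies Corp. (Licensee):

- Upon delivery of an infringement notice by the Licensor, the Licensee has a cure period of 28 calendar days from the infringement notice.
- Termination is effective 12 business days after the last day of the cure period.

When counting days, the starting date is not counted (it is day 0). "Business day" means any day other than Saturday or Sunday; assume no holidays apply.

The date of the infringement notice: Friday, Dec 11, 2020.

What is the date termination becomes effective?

Jan 26, 2021

The last day of the cure period: Dec 11, 2020 + 28 days = Jan 8, 2021.
From Friday, Jan 8, 2021, 12 business days (Jan 11, Jan 12, Jan 13, Jan 14, …, Jan 22, Jan 25, Jan 26, skipping weekends) brings us to Tuesday, Jan 26, 2021, which is the date termination becomes effective.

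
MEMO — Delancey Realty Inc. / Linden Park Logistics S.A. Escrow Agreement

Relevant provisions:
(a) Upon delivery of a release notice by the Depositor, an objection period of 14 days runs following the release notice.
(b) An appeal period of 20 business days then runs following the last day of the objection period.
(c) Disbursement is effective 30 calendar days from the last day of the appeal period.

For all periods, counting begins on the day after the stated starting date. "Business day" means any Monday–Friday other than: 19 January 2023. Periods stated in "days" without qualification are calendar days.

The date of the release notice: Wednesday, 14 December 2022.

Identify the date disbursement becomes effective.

25 February 2023

Adding 14 calendar days to 14 December 2022 gives 28 December 2022, which is the last day of the objection period.
The last day of the appeal period: 20 business days after Wednesday, 28 December 2022, skipping weekends and the listed holiday on Jan 19 — Dec 29, Dec 30, Jan 2, Jan 3, …, Jan 24, Jan 25, Jan 26 — lands on Thursday, 26 January 2023.
The date disbursement becomes effective: 26 January 2023 + 30 days = 25 February 2023.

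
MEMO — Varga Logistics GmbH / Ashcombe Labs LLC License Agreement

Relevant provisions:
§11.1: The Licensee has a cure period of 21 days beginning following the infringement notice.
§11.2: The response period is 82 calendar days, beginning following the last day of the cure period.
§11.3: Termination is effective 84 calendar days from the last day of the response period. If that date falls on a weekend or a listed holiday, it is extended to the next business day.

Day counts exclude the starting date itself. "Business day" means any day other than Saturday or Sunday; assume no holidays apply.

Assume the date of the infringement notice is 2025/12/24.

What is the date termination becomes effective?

2026/06/29

The last day of the cure period: 21 calendar days after 2025/12/24 is 2026/01/14.
Adding 82 calendar days to 2026/01/14 gives 2026/04/06, which is the last day of the response period.
The date termination becomes effective: 84 calendar days after 2026/04/06 is 2026/06/29. 2026/06/29 is a Monday, so no roll-forward applies.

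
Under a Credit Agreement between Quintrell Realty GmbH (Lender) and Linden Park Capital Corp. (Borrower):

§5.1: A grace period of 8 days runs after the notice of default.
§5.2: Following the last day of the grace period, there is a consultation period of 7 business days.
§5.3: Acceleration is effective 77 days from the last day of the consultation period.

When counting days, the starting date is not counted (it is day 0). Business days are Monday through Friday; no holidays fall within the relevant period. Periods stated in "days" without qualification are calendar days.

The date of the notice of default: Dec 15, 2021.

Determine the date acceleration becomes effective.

Mar 21, 2022

The last day of the grace period: Dec 15, 2021 + 8 days = Dec 23, 2021.
From Thursday, Dec 23, 2021, 7 business days (Dec 24, Dec 27, Dec 28, Dec 29, Dec 30, Dec 31, Jan 3, skipping weekends) brings us to Monday, Jan 3, 2022, which is the last day of the consultation period.
The date acceleration becomes effective: 77 calendar days after Jan 3, 2022 is Mar 21, 2022.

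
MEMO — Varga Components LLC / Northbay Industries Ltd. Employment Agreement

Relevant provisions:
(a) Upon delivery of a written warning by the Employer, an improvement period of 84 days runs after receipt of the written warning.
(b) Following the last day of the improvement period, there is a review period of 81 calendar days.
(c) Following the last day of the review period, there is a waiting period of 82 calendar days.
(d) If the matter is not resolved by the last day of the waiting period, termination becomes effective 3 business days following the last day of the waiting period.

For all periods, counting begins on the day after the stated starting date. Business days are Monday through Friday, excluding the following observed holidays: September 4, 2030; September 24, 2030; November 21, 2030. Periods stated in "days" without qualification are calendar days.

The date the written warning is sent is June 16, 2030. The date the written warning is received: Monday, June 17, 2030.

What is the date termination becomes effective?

February 24, 2031

The last day of the improvement period: 84 calendar days after June 17, 2030 is September 9, 2030.
Adding 81 calendar days to September 9, 2030 gives November 29, 2030, which is the last day of the review period.
The last day of the waiting period: 82 calendar days after November 29, 2030 is February 19, 2031.
From Wednesday, February 19, 2031, 3 business days (Feb 20, Feb 21, Feb 24, skipping weekends) brings us to Monday, February 24, 2031, which is the date termination becomes effective.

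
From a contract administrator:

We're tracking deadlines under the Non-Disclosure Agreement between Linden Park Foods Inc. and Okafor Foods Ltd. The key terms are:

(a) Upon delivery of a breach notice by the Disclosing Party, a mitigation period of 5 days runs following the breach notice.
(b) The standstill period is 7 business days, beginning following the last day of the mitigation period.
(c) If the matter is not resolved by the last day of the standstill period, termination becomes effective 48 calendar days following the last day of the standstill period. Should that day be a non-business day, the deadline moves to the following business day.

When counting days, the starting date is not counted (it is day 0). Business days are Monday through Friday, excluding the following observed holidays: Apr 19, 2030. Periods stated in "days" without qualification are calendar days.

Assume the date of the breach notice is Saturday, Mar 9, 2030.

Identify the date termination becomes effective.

Adding 5 calendar days to Mar 9, 2030 gives Mar 14, 2030, which is the last day of the mitigation period.
The last day of the standstill period: 7 business days after Thursday, Mar 14, 2030, skipping weekends — Mar 15, Mar 18, Mar 19, Mar 20, Mar 21, Mar 22, Mar 25 — lands on Monday, Mar 25, 2030.
Adding 48 calendar days to Mar 25, 2030 gives May 12, 2030, which is the date termination becomes effective. That falls on a Sunday, so it rolls to the next business day, Monday, May 13, 2030.

May 13, 2030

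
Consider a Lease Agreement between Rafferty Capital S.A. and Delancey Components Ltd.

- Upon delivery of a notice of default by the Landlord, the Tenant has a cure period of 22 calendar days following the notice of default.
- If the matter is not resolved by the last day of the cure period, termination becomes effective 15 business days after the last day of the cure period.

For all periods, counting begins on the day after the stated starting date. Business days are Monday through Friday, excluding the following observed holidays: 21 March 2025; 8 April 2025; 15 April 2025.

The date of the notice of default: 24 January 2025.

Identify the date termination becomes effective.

7 March 2025

The last day of the cure period: 22 calendar days after 24 January 2025 is 15 February 2025.
The date termination becomes effective: 15 business days after Saturday, 15 February 2025, skipping weekends — Feb 17, Feb 18, Feb 19, Feb 20, …, Mar 5, Mar 6, Mar 7 — lands on Friday, 7 March 2025.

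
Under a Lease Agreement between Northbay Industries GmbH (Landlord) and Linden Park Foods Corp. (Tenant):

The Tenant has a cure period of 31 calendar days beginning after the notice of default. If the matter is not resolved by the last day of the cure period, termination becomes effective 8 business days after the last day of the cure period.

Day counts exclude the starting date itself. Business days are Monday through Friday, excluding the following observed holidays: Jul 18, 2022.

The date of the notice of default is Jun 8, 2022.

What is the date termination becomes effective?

Adding 31 calendar days to Jun 8, 2022 gives Jul 9, 2022, which is the last day of the cure period.
The date termination becomes effective: counting 8 business days from Saturday, Jul 9, 2022 (Jul 11, Jul 12, Jul 13, Jul 14, Jul 15, Jul 19, Jul 20, Jul 21, skipping weekends and the listed holiday on Jul 18) reaches Thursday, Jul 21, 2022.

Jul 21, 2022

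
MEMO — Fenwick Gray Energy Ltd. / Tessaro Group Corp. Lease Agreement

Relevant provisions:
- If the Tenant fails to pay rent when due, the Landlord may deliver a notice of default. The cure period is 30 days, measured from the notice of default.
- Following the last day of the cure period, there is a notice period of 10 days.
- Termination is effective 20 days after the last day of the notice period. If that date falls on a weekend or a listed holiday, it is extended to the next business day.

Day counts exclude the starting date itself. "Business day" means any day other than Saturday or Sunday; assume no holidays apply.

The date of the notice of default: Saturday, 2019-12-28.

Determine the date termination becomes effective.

The last day of the cure period: 2019-12-28 + 30 days = 2020-01-27.
Adding 10 calendar days to 2020-01-27 gives 2020-02-06, which is the last day of the notice period.
The date termination becomes effective: 2020-02-06 + 20 days = 2020-02-26. 2020-02-26 is a Wednesday, so no roll-forward applies.

2020-02-26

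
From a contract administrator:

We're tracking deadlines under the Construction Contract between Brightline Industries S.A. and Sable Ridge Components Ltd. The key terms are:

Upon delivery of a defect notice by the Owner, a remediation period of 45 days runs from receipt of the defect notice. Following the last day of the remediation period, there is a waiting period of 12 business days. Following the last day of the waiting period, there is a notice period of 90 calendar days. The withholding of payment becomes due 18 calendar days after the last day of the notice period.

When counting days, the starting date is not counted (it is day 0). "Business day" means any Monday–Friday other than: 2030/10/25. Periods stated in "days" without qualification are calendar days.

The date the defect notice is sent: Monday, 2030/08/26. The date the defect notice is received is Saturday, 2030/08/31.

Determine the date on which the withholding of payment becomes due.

Adding 45 calendar days to 2030/08/31 gives 2030/10/15, which is the last day of the remediation period.
The last day of the waiting period: counting 12 business days from Tuesday, 2030/10/15 (Oct 16, Oct 17, Oct 18, Oct 21, …, Oct 30, Oct 31, Nov 1, skipping weekends and the listed holiday on Oct 25) reaches Friday, 2030/11/01.
Adding 90 calendar days to 2030/11/01 gives 2031/01/30, which is the last day of the notice period.
Adding 18 calendar days to 2031/01/30 gives 2031/02/17, which is the date on which the withholding of payment becomes due.

2031/02/17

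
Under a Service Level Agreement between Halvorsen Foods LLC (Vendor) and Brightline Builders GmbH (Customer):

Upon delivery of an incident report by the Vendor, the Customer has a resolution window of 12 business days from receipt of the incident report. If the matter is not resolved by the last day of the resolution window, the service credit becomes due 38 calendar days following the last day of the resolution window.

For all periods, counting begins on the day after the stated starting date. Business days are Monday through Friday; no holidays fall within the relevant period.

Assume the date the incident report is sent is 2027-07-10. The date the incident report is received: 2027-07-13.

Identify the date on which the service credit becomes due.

2027-09-05

The last day of the resolution window: counting 12 business days from Tuesday, 2027-07-13 (Jul 14, Jul 15, Jul 16, Jul 19, …, Jul 27, Jul 28, Jul 29, skipping weekends) reaches Thursday, 2027-07-29.
The date on which the service credit becomes due: 38 calendar days after 2027-07-29 is 2027-09-05.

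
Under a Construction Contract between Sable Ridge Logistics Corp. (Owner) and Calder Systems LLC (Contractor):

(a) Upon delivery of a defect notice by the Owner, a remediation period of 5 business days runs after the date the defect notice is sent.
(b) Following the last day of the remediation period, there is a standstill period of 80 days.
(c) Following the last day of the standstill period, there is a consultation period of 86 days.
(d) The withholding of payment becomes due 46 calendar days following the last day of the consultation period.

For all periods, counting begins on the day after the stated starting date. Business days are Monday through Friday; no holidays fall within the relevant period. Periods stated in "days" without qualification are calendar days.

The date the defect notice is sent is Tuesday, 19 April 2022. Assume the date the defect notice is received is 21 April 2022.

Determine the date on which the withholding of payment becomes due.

The last day of the remediation period: counting 5 business days from Tuesday, 19 April 2022 (Apr 20, Apr 21, Apr 22, Apr 25, Apr 26, skipping weekends) reaches Tuesday, 26 April 2022.
Adding 80 calendar days to 26 April 2022 gives 15 July 2022, which is the last day of the standstill period.
Adding 86 calendar days to 15 July 2022 gives 9 October 2022, which is the last day of the consultation period.
Adding 46 calendar days to 9 October 2022 gives 24 November 2022, which is the date on which the withholding of payment becomes due.

24 November 2022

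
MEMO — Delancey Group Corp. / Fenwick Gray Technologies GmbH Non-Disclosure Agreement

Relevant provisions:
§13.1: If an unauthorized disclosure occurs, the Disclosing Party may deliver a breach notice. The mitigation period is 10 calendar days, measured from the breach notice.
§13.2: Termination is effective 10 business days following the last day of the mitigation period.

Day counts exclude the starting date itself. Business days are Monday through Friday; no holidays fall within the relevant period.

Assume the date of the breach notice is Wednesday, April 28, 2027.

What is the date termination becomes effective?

The last day of the mitigation period: 10 calendar days after April 28, 2027 is May 8, 2027.
The date termination becomes effective: counting 10 business days from Saturday, May 8, 2027 (May 10, May 11, May 12, May 13, May 14, May 17, May 18, May 19, May 20, May 21, skipping weekends) reaches Friday, May 21, 2027.

May 21, 2027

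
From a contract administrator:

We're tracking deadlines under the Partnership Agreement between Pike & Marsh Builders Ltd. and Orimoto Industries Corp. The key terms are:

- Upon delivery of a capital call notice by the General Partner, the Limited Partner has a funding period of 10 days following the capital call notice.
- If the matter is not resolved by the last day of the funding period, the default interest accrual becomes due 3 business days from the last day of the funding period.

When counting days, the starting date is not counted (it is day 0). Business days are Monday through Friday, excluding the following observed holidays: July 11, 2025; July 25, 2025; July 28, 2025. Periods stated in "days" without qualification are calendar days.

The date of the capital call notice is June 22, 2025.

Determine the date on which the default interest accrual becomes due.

July 7, 2025

The last day of the funding period: June 22, 2025 + 10 days = July 2, 2025.
The date on which the default interest accrual becomes due: 3 business days after Wednesday, July 2, 2025, skipping weekends — Jul 3, Jul 4, Jul 7 — lands on Monday, July 7, 2025.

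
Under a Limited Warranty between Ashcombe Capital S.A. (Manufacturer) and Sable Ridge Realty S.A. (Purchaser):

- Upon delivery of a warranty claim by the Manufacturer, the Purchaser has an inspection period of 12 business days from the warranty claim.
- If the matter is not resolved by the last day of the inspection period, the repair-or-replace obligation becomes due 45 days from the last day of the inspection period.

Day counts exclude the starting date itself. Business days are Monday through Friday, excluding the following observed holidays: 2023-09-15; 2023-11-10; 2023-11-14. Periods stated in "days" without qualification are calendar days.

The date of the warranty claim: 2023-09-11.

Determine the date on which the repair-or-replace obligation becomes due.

2023-11-12

The last day of the inspection period: counting 12 business days from Monday, 2023-09-11 (Sep 12, Sep 13, Sep 14, Sep 18, …, Sep 26, Sep 27, Sep 28, skipping weekends and the listed holiday on Sep 15) reaches Thursday, 2023-09-28.
The date on which the repair-or-replace obligation becomes due: 2023-09-28 + 45 days = 2023-11-12.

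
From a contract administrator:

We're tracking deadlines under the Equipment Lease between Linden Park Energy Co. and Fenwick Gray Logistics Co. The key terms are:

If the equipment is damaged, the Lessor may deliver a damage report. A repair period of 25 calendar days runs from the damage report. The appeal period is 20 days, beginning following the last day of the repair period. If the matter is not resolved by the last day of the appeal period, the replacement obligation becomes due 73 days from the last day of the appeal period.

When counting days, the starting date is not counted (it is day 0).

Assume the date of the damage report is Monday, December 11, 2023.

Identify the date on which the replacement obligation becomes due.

Adding 25 calendar days to December 11, 2023 gives January 5, 2024, which is the last day of the repair period.
The last day of the appeal period: 20 calendar days after January 5, 2024 is January 25, 2024.
The date on which the replacement obligation becomes due: 73 calendar days after January 25, 2024 is April 7, 2024.

April 7, 2024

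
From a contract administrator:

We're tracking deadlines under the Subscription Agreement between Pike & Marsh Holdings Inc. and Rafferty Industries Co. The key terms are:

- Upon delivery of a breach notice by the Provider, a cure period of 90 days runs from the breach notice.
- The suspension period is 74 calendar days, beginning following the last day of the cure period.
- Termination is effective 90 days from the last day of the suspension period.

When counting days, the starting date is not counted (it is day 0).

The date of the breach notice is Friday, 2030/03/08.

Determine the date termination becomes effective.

The last day of the cure period: 2030/03/08 + 90 days = 2030/06/06.
The last day of the suspension period: 74 calendar days after 2030/06/06 is 2030/08/19.
Adding 90 calendar days to 2030/08/19 gives 2030/11/17, which is the date termination becomes effective.

2030/11/17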